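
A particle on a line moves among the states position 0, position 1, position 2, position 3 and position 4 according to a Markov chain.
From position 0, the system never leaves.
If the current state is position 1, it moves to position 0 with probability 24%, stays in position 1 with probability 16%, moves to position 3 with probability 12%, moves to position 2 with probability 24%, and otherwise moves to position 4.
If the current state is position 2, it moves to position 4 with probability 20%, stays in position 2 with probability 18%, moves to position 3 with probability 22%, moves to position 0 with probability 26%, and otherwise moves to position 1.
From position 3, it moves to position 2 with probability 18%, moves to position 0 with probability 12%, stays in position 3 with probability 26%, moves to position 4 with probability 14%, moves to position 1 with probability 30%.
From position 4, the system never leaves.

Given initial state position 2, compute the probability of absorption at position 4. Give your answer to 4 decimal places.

0.4614

Let h(s) be the probability of absorption at position 4 starting from transient state s. Then h(position 4) = 1 and h(position 0) = 0. By first-step analysis:
h(position 1) = 0.24·0 + 0.16·h(position 1) + 0.24·h(position 2) + 0.12·h(position 3) + 0.24·1
h(position 2) = 0.26·0 + 0.14·h(position 1) + 0.18·h(position 2) + 0.22·h(position 3) + 0.2·1
h(position 3) = 0.12·0 + 0.3·h(position 1) + 0.18·h(position 2) + 0.26·h(position 3) + 0.14·1
Solving: h(position 1) = 0.4889, h(position 2) = 0.4614, h(position 3) = 0.4996.
Starting from position 2, the probability is 0.4614.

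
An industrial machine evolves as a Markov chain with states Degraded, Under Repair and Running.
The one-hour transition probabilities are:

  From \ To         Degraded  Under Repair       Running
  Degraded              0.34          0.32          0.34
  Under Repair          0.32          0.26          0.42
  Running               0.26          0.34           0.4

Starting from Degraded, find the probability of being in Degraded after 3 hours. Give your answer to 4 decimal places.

Propagate the distribution vector 3 hours from Degraded.
After 0 hours: (1.0000, 0.0000, 0.0000)
After 1 hour: (0.3400, 0.3200, 0.3400)
After 2 hours: (0.3064, 0.3076, 0.3860)
After 3 hours: (0.3030, 0.3093, 0.3878)
P(in Degraded after 3 hours) = 0.3030

0.3030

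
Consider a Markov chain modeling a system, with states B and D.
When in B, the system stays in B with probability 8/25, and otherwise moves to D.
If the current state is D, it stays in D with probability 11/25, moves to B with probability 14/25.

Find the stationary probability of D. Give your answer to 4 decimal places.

Let the stationary distribution be π with π = πP and π_1 + π_2 = 1.
π_1 = 0.32·π_1 + 0.56·π_2
Solving with the normalization constraint gives π = (0.4516, 0.5484).
So the stationary probability of D is 0.5484.

0.5484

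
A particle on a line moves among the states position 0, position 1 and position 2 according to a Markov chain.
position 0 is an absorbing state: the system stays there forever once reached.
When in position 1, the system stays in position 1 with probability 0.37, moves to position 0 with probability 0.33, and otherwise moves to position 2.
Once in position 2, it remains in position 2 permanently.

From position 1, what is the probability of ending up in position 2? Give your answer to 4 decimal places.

Let h(s) be the probability of absorption at position 2 starting from transient state s. Then h(position 2) = 1 and h(position 0) = 0. By first-step analysis:
h(position 1) = 0.33·0 + 0.37·h(position 1) + 0.3·1
Solving: h(position 1) = 0.4762.
Starting from position 1, the probability is 0.4762.

0.4762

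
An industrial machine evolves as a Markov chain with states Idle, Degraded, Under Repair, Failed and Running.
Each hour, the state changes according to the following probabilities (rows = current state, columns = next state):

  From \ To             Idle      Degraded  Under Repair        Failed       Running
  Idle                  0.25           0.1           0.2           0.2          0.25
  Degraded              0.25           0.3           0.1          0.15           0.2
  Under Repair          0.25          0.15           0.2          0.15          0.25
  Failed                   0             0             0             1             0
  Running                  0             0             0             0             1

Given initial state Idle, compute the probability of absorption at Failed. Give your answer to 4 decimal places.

Let h(s) be the probability of absorption at Failed starting from transient state s. Then h(Failed) = 1 and h(Running) = 0. By first-step analysis:
h(Idle) = 0.25·h(Idle) + 0.1·h(Degraded) + 0.2·h(Under Repair) + 0.2·1 + 0.25·0
h(Degraded) = 0.25·h(Idle) + 0.3·h(Degraded) + 0.1·h(Under Repair) + 0.15·1 + 0.2·0
h(Under Repair) = 0.25·h(Idle) + 0.15·h(Degraded) + 0.2·h(Under Repair) + 0.15·1 + 0.25·0
Solving: h(Idle) = 0.4305, h(Degraded) = 0.4255, h(Under Repair) = 0.4018.
Starting from Idle, the probability is 0.4305.

0.4305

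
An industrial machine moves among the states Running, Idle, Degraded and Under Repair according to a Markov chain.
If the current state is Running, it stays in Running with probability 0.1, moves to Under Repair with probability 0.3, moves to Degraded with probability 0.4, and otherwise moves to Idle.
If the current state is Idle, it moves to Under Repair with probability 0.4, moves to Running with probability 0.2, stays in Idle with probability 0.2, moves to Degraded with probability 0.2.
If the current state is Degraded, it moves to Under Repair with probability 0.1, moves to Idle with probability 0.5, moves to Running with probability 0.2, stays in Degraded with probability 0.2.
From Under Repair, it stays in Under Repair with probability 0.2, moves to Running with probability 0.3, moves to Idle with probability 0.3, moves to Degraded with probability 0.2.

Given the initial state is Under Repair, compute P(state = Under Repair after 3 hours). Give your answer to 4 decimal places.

Propagate the distribution vector 3 hours from Under Repair.
After 0 hours: (0.0000, 0.0000, 0.0000, 1.0000)
After 1 hour: (0.3000, 0.3000, 0.2000, 0.2000)
After 2 hours: (0.1900, 0.2800, 0.2600, 0.2700)
After 3 hours: (0.2080, 0.3050, 0.2380, 0.2490)
P(in Under Repair after 3 hours) = 0.2490

0.2490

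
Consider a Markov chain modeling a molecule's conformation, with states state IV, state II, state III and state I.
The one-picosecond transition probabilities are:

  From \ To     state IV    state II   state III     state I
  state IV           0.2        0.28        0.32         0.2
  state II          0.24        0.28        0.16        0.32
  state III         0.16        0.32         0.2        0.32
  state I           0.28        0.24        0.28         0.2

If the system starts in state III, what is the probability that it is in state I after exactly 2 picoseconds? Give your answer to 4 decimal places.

0.2624

Propagate the distribution vector 2 picoseconds from state III.
After 0 picoseconds: (0.0000, 0.0000, 1.0000, 0.0000)
After 1 picosecond: (0.1600, 0.3200, 0.2000, 0.3200)
After 2 picoseconds: (0.2304, 0.2752, 0.2320, 0.2624)
P(in state I after 2 picoseconds) = 0.2624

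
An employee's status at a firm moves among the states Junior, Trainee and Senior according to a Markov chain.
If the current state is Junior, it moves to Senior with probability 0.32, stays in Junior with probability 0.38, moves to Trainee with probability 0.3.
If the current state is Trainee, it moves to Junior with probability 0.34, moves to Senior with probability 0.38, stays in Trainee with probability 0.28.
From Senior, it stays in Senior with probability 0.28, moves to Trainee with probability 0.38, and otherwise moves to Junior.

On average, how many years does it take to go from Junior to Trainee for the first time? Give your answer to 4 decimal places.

3.0806

Let t(s) be the expected number of years to first reach Trainee from state s, with t(Trainee) = 0. Conditioning on the first year:
t(Junior) = 1 + 0.38·t(Junior) + 0.32·t(Senior)
t(Senior) = 1 + 0.34·t(Junior) + 0.28·t(Senior)
Solving: t(Junior) = 3.0806, t(Senior) = 2.8436.
Expected years from Junior to Trainee: 3.0806.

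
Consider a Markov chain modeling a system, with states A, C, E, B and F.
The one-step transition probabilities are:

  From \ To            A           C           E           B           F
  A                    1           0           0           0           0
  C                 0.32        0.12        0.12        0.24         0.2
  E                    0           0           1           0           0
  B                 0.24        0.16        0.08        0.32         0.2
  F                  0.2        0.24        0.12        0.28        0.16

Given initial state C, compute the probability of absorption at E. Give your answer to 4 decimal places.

0.2840

Let h(s) be the probability of absorption at E starting from transient state s. Then h(E) = 1 and h(A) = 0. By first-step analysis:
h(C) = 0.32·0 + 0.12·h(C) + 0.12·1 + 0.24·h(B) + 0.2·h(F)
h(B) = 0.24·0 + 0.16·h(C) + 0.08·1 + 0.32·h(B) + 0.2·h(F)
h(F) = 0.2·0 + 0.24·h(C) + 0.12·1 + 0.28·h(B) + 0.16·h(F)
Solving: h(C) = 0.2840, h(B) = 0.2776, h(F) = 0.3165.
Starting from C, the probability is 0.2840.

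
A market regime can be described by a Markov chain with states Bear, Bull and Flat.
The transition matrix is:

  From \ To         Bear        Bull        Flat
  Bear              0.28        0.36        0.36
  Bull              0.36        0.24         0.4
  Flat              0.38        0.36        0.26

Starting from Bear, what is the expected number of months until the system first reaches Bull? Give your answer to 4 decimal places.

2.7778

Let t(s) be the expected number of months to first reach Bull from state s, with t(Bull) = 0. Conditioning on the first month:
t(Bear) = 1 + 0.28·t(Bear) + 0.36·t(Flat)
t(Flat) = 1 + 0.38·t(Bear) + 0.26·t(Flat)
Solving: t(Bear) = 2.7778, t(Flat) = 2.7778.
Expected months from Bear to Bull: 2.7778.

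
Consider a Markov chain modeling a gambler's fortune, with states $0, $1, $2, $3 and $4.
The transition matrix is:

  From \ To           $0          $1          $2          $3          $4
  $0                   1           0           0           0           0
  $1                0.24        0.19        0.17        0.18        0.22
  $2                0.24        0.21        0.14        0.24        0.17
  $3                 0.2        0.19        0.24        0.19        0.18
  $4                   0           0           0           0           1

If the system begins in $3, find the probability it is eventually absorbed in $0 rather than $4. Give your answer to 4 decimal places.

Let h(s) be the probability of absorption at $0 starting from transient state s. Then h($0) = 1 and h($4) = 0. By first-step analysis:
h($1) = 0.24·1 + 0.19·h($1) + 0.17·h($2) + 0.18·h($3) + 0.22·0
h($2) = 0.24·1 + 0.21·h($1) + 0.14·h($2) + 0.24·h($3) + 0.17·0
h($3) = 0.2·1 + 0.19·h($1) + 0.24·h($2) + 0.19·h($3) + 0.18·0
Solving: h($1) = 0.5332, h($2) = 0.5593, h($3) = 0.5377.
Starting from $3, the probability is 0.5377.

0.5377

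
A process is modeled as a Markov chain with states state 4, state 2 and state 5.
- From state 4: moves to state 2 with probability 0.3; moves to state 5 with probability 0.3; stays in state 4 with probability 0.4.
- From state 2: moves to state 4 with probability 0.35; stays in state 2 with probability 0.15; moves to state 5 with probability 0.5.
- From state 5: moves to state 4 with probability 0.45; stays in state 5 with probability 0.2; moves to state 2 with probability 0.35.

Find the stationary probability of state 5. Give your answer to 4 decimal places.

Let the stationary distribution be π with π = πP and π_1 + π_2 + π_3 = 1.
π_1 = 0.4·π_1 + 0.35·π_2 + 0.45·π_3
π_2 = 0.3·π_1 + 0.15·π_2 + 0.35·π_3
Solving with the normalization constraint gives π = (0.4024, 0.2749, 0.3227).
So the stationary probability of state 5 is 0.3227.

0.3227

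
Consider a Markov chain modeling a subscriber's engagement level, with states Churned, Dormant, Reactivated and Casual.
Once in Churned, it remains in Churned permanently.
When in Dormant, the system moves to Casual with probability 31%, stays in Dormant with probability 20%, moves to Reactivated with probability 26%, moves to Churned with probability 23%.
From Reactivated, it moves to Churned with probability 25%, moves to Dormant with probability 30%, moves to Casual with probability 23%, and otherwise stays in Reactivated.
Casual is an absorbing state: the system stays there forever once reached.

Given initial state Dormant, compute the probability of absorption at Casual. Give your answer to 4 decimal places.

Let h(s) be the probability of absorption at Casual starting from transient state s. Then h(Casual) = 1 and h(Churned) = 0. By first-step analysis:
h(Dormant) = 0.23·0 + 0.2·h(Dormant) + 0.26·h(Reactivated) + 0.31·1
h(Reactivated) = 0.25·0 + 0.3·h(Dormant) + 0.22·h(Reactivated) + 0.23·1
Solving: h(Dormant) = 0.5524, h(Reactivated) = 0.5073.
Starting from Dormant, the probability is 0.5524.

0.5524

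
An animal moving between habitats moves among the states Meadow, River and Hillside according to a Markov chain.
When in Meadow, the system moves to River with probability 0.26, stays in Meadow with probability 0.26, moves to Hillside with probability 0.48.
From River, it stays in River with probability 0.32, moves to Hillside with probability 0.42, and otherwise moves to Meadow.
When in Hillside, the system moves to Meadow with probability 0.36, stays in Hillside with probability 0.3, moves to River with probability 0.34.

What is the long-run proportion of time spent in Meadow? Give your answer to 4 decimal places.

0.2991

Let the stationary distribution be π with π = πP and π_1 + π_2 + π_3 = 1.
π_1 = 0.26·π_1 + 0.26·π_2 + 0.36·π_3
π_2 = 0.26·π_1 + 0.32·π_2 + 0.34·π_3
Solving with the normalization constraint gives π = (0.2991, 0.3099, 0.3910).
So the stationary probability of Meadow is 0.2991.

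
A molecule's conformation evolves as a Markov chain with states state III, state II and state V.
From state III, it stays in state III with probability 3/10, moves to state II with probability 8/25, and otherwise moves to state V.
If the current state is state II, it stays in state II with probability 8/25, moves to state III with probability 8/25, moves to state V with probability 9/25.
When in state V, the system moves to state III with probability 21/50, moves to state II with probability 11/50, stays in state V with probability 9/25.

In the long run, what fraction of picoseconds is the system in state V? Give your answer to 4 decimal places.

0.3670

Let the stationary distribution be π with π = πP and π_1 + π_2 + π_3 = 1.
π_1 = 0.3·π_1 + 0.32·π_2 + 0.42·π_3
π_2 = 0.32·π_1 + 0.32·π_2 + 0.22·π_3
Solving with the normalization constraint gives π = (0.3497, 0.2833, 0.3670).
So the stationary probability of state V is 0.3670.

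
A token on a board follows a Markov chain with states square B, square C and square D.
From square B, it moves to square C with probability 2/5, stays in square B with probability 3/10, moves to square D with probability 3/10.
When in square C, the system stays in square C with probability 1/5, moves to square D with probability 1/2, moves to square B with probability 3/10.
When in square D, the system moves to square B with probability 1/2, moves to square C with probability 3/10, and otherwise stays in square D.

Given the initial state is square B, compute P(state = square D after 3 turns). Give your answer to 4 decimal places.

Propagate the distribution vector 3 turns from square B.
After 0 turns: (1.0000, 0.0000, 0.0000)
After 1 turn: (0.3000, 0.4000, 0.3000)
After 2 turns: (0.3600, 0.2900, 0.3500)
After 3 turns: (0.3700, 0.3070, 0.3230)
P(in square D after 3 turns) = 0.3230

0.3230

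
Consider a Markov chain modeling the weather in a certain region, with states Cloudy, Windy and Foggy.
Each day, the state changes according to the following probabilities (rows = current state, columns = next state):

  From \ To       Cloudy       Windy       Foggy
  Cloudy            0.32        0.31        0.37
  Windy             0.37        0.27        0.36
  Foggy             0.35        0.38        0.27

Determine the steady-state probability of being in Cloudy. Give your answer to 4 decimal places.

0.3460

Let the stationary distribution be π with π = πP and π_1 + π_2 + π_3 = 1.
π_1 = 0.32·π_1 + 0.37·π_2 + 0.35·π_3
π_2 = 0.31·π_1 + 0.27·π_2 + 0.38·π_3
Solving with the normalization constraint gives π = (0.3460, 0.3205, 0.3334).
So the stationary probability of Cloudy is 0.3460.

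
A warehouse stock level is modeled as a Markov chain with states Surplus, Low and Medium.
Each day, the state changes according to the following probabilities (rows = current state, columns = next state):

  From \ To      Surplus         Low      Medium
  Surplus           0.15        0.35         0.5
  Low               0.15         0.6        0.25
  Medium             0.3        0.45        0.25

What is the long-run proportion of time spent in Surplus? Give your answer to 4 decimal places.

Let the stationary distribution be π with π = πP and π_1 + π_2 + π_3 = 1.
π_1 = 0.15·π_1 + 0.15·π_2 + 0.3·π_3
π_2 = 0.35·π_1 + 0.6·π_2 + 0.45·π_3
Solving with the normalization constraint gives π = (0.1948, 0.5065, 0.2987).
So the stationary probability of Surplus is 0.1948.

0.1948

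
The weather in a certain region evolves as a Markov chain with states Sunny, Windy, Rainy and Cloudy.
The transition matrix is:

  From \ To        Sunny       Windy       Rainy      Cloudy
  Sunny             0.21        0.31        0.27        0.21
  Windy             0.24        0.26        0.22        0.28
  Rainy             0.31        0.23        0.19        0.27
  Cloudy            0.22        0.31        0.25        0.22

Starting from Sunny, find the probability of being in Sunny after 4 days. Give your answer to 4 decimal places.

Propagate the distribution vector 4 days from Sunny.
After 0 days: (1.0000, 0.0000, 0.0000, 0.0000)
After 1 day: (0.2100, 0.3100, 0.2700, 0.2100)
After 2 days: (0.2484, 0.2729, 0.2287, 0.2500)
After 3 days: (0.2436, 0.2781, 0.2331, 0.2453)
After 4 days: (0.2441, 0.2775, 0.2325, 0.2459)
P(in Sunny after 4 days) = 0.2441

0.2441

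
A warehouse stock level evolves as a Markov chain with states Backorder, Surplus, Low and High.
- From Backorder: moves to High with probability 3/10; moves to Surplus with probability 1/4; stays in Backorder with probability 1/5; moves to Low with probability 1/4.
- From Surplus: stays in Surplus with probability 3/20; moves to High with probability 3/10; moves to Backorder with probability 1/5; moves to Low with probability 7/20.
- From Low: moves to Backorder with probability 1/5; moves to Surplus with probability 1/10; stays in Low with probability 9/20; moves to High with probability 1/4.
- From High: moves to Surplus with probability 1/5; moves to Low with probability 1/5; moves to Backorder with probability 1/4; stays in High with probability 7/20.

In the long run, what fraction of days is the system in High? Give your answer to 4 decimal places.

0.2992

Let the stationary distribution be π with π = πP and π_1 + π_2 + π_3 + π_4 = 1.
π_1 = 0.2·π_1 + 0.2·π_2 + 0.2·π_3 + 0.25·π_4
π_2 = 0.25·π_1 + 0.15·π_2 + 0.1·π_3 + 0.2·π_4
π_3 = 0.25·π_1 + 0.35·π_2 + 0.45·π_3 + 0.2·π_4
Solving with the normalization constraint gives π = (0.2150, 0.1707, 0.3151, 0.2992).
So the stationary probability of High is 0.2992.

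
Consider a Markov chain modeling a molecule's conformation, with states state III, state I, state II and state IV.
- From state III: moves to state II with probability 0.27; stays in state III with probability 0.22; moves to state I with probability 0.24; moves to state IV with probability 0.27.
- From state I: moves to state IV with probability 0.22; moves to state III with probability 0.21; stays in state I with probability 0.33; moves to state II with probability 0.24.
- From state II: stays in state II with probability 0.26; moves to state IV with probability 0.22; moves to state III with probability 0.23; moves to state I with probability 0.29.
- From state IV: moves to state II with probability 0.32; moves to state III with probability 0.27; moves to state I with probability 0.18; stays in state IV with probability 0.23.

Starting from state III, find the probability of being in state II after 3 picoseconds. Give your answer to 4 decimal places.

0.2712

Propagate the distribution vector 3 picoseconds from state III.
After 0 picoseconds: (1.0000, 0.0000, 0.0000, 0.0000)
After 1 picosecond: (0.2200, 0.2400, 0.2700, 0.2700)
After 2 picoseconds: (0.2338, 0.2589, 0.2736, 0.2337)
After 3 picoseconds: (0.2318, 0.2630, 0.2712, 0.2340)
P(in state II after 3 picoseconds) = 0.2712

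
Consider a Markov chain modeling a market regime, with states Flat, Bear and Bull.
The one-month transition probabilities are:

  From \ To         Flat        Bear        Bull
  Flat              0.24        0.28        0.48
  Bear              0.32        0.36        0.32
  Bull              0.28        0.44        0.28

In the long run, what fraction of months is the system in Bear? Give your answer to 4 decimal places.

0.3654

Let the stationary distribution be π with π = πP and π_1 + π_2 + π_3 = 1.
π_1 = 0.24·π_1 + 0.32·π_2 + 0.28·π_3
π_2 = 0.28·π_1 + 0.36·π_2 + 0.44·π_3
Solving with the normalization constraint gives π = (0.2833, 0.3654, 0.3513).
So the stationary probability of Bear is 0.3654.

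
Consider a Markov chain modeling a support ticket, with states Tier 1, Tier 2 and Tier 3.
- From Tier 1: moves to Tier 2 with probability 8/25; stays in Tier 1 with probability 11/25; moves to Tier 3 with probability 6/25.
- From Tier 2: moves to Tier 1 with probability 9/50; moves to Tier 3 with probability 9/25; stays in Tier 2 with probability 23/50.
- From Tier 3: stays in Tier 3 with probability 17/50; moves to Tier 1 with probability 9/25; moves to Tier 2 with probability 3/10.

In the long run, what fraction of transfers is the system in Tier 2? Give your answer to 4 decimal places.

Let the stationary distribution be π with π = πP and π_1 + π_2 + π_3 = 1.
π_1 = 0.44·π_1 + 0.18·π_2 + 0.36·π_3
π_2 = 0.32·π_1 + 0.46·π_2 + 0.3·π_3
Solving with the normalization constraint gives π = (0.3199, 0.3648, 0.3153).
So the stationary probability of Tier 2 is 0.3648.

0.3648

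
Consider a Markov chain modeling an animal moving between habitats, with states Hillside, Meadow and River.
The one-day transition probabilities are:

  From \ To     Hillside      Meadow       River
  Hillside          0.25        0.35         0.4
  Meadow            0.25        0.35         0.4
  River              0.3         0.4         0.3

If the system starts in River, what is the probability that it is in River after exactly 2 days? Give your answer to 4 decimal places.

Sum over the intermediate state after 1 day:
P = P(River→Hillside)·P(Hillside→River) + P(River→Meadow)·P(Meadow→River) + P(River→River)·P(River→River)
  = 0.3×0.4 + 0.4×0.4 + 0.3×0.3
  = 0.1200 + 0.1600 + 0.0900 = 0.3700

0.3700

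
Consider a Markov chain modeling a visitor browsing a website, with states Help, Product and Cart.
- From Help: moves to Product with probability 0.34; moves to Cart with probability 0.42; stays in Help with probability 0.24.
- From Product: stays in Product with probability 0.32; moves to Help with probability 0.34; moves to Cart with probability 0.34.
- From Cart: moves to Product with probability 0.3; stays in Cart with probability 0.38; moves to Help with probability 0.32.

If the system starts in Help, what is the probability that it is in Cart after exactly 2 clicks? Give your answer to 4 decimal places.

0.3760

Sum over the intermediate state after 1 click:
P = P(Help→Help)·P(Help→Cart) + P(Help→Product)·P(Product→Cart) + P(Help→Cart)·P(Cart→Cart)
  = 0.24×0.42 + 0.34×0.34 + 0.42×0.38
  = 0.1008 + 0.1156 + 0.1596 = 0.3760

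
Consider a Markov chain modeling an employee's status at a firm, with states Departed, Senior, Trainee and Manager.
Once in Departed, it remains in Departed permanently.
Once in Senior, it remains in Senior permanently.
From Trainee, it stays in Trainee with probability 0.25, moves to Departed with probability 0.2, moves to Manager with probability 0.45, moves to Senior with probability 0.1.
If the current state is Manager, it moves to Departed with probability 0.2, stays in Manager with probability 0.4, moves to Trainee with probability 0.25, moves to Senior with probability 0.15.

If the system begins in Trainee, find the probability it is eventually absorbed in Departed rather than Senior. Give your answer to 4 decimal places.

0.6222

Let h(s) be the probability of absorption at Departed starting from transient state s. Then h(Departed) = 1 and h(Senior) = 0. By first-step analysis:
h(Trainee) = 0.2·1 + 0.1·0 + 0.25·h(Trainee) + 0.45·h(Manager)
h(Manager) = 0.2·1 + 0.15·0 + 0.25·h(Trainee) + 0.4·h(Manager)
Solving: h(Trainee) = 0.6222, h(Manager) = 0.5926.
Starting from Trainee, the probability is 0.6222.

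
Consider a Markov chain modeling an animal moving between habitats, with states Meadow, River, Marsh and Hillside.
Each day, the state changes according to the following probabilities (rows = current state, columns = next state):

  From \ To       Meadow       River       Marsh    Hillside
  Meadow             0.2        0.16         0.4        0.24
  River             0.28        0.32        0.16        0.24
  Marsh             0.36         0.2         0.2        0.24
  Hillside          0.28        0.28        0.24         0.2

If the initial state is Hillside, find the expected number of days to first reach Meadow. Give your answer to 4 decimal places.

3.3696

Let t(s) be the expected number of days to first reach Meadow from state s, with t(Meadow) = 0. Conditioning on the first day:
t(River) = 1 + 0.32·t(River) + 0.16·t(Marsh) + 0.24·t(Hillside)
t(Marsh) = 1 + 0.2·t(River) + 0.2·t(Marsh) + 0.24·t(Hillside)
t(Hillside) = 1 + 0.28·t(River) + 0.24·t(Marsh) + 0.2·t(Hillside)
Solving: t(River) = 3.3913, t(Marsh) = 3.1087, t(Hillside) = 3.3696.
Expected days from Hillside to Meadow: 3.3696.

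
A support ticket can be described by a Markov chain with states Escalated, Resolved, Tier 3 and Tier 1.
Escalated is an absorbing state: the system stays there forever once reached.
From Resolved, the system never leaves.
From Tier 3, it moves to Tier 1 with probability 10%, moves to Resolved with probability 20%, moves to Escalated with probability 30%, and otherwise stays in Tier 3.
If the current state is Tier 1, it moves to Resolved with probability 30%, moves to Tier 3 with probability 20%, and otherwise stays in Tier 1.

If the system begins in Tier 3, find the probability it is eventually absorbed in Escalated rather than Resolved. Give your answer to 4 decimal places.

0.5357

Let h(s) be the probability of absorption at Escalated starting from transient state s. Then h(Escalated) = 1 and h(Resolved) = 0. By first-step analysis:
h(Tier 3) = 0.3·1 + 0.2·0 + 0.4·h(Tier 3) + 0.1·h(Tier 1)
h(Tier 1) = 0.3·0 + 0.2·h(Tier 3) + 0.5·h(Tier 1)
Solving: h(Tier 3) = 0.5357, h(Tier 1) = 0.2143.
Starting from Tier 3, the probability is 0.5357.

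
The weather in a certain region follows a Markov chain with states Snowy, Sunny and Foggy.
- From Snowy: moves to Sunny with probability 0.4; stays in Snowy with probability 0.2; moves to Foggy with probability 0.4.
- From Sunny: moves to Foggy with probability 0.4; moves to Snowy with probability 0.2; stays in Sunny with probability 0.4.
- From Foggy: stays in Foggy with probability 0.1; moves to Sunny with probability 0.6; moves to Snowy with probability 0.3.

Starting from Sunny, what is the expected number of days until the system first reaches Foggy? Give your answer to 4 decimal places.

Let t(s) be the expected number of days to first reach Foggy from state s, with t(Foggy) = 0. Conditioning on the first day:
t(Snowy) = 1 + 0.2·t(Snowy) + 0.4·t(Sunny)
t(Sunny) = 1 + 0.2·t(Snowy) + 0.4·t(Sunny)
Solving: t(Snowy) = 2.5000, t(Sunny) = 2.5000.
Expected days from Sunny to Foggy: 2.5000.

2.5000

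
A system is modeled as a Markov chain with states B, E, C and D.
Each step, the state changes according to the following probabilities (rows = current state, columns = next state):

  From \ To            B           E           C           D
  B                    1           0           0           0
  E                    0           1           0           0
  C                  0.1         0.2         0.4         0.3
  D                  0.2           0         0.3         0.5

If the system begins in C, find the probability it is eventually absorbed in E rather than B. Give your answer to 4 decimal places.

Let h(s) be the probability of absorption at E starting from transient state s. Then h(E) = 1 and h(B) = 0. By first-step analysis:
h(C) = 0.1·0 + 0.2·1 + 0.4·h(C) + 0.3·h(D)
h(D) = 0.2·0 + 0.3·h(C) + 0.5·h(D)
Solving: h(C) = 0.4762, h(D) = 0.2857.
Starting from C, the probability is 0.4762.

0.4762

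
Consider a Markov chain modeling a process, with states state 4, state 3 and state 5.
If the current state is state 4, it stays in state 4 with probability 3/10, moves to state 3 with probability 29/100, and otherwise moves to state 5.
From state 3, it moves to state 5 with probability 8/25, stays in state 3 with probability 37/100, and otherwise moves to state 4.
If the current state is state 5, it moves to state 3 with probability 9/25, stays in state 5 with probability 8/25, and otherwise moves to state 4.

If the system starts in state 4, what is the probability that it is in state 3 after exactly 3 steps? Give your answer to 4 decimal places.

Propagate the distribution vector 3 steps from state 4.
After 0 steps: (1.0000, 0.0000, 0.0000)
After 1 step: (0.3000, 0.2900, 0.4100)
After 2 steps: (0.3111, 0.3419, 0.3470)
After 3 steps: (0.3104, 0.3416, 0.3480)
P(in state 3 after 3 steps) = 0.3416

0.3416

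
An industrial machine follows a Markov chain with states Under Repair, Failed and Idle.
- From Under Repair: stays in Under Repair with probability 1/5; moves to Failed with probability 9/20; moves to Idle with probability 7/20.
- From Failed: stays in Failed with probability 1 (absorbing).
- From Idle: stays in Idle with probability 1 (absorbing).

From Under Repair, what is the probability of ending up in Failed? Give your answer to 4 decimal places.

0.5625

Let h(s) be the probability of absorption at Failed starting from transient state s. Then h(Failed) = 1 and h(Idle) = 0. By first-step analysis:
h(Under Repair) = 0.2·h(Under Repair) + 0.45·1 + 0.35·0
Solving: h(Under Repair) = 0.5625.
Starting from Under Repair, the probability is 0.5625.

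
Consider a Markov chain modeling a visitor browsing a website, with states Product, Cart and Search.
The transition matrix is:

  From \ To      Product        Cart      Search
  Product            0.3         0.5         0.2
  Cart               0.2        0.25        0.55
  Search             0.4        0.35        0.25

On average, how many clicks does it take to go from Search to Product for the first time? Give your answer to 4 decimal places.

2.9730

Let t(s) be the expected number of clicks to first reach Product from state s, with t(Product) = 0. Conditioning on the first click:
t(Cart) = 1 + 0.25·t(Cart) + 0.55·t(Search)
t(Search) = 1 + 0.35·t(Cart) + 0.25·t(Search)
Solving: t(Cart) = 3.5135, t(Search) = 2.9730.
Expected clicks from Search to Product: 2.9730.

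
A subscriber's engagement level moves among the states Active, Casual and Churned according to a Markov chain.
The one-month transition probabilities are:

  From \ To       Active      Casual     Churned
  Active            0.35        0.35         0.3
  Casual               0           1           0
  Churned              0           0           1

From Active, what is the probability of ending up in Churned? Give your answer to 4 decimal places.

0.4615

Let h(s) be the probability of absorption at Churned starting from transient state s. Then h(Churned) = 1 and h(Casual) = 0. By first-step analysis:
h(Active) = 0.35·h(Active) + 0.35·0 + 0.3·1
Solving: h(Active) = 0.4615.
Starting from Active, the probability is 0.4615.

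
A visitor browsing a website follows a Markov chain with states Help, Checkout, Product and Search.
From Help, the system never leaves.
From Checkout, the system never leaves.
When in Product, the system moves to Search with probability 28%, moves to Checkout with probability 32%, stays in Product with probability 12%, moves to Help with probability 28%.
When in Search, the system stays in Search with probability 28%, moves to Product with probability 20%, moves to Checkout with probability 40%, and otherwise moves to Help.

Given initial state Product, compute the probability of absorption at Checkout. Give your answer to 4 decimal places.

Let h(s) be the probability of absorption at Checkout starting from transient state s. Then h(Checkout) = 1 and h(Help) = 0. By first-step analysis:
h(Product) = 0.28·0 + 0.32·1 + 0.12·h(Product) + 0.28·h(Search)
h(Search) = 0.12·0 + 0.4·1 + 0.2·h(Product) + 0.28·h(Search)
Solving: h(Product) = 0.5928, h(Search) = 0.7202.
Starting from Product, the probability is 0.5928.

0.5928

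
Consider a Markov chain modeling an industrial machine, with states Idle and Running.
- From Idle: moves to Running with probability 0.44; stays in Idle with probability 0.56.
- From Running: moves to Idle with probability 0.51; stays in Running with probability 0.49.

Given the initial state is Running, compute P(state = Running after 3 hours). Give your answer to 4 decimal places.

0.4632

Propagate the distribution vector 3 hours from Running.
After 0 hours: (0.0000, 1.0000)
After 1 hour: (0.5100, 0.4900)
After 2 hours: (0.5355, 0.4645)
After 3 hours: (0.5368, 0.4632)
P(in Running after 3 hours) = 0.4632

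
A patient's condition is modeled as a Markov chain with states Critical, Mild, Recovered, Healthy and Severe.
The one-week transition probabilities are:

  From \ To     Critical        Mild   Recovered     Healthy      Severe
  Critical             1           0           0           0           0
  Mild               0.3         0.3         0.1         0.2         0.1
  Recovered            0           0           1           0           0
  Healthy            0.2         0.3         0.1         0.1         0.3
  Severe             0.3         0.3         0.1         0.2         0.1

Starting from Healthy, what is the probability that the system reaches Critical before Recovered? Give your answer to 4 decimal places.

0.7143

Let h(s) be the probability of absorption at Critical starting from transient state s. Then h(Critical) = 1 and h(Recovered) = 0. By first-step analysis:
h(Mild) = 0.3·1 + 0.3·h(Mild) + 0.1·0 + 0.2·h(Healthy) + 0.1·h(Severe)
h(Healthy) = 0.2·1 + 0.3·h(Mild) + 0.1·0 + 0.1·h(Healthy) + 0.3·h(Severe)
h(Severe) = 0.3·1 + 0.3·h(Mild) + 0.1·0 + 0.2·h(Healthy) + 0.1·h(Severe)
Solving: h(Mild) = 0.7381, h(Healthy) = 0.7143, h(Severe) = 0.7381.
Starting from Healthy, the probability is 0.7143.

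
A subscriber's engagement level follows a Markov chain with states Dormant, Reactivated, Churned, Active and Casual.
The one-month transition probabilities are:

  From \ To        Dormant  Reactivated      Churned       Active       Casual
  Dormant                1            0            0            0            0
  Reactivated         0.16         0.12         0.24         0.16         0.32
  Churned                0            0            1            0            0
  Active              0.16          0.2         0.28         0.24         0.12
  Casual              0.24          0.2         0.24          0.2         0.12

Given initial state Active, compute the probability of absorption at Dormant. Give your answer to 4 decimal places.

Let h(s) be the probability of absorption at Dormant starting from transient state s. Then h(Dormant) = 1 and h(Churned) = 0. By first-step analysis:
h(Reactivated) = 0.16·1 + 0.12·h(Reactivated) + 0.24·0 + 0.16·h(Active) + 0.32·h(Casual)
h(Active) = 0.16·1 + 0.2·h(Reactivated) + 0.28·0 + 0.24·h(Active) + 0.12·h(Casual)
h(Casual) = 0.24·1 + 0.2·h(Reactivated) + 0.24·0 + 0.2·h(Active) + 0.12·h(Casual)
Solving: h(Reactivated) = 0.4197, h(Active) = 0.3932, h(Casual) = 0.4575.
Starting from Active, the probability is 0.3932.

0.3932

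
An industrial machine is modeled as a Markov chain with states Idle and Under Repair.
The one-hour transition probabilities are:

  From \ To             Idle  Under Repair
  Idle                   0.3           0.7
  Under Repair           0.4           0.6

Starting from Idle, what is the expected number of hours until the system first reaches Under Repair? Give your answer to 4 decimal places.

Let t(s) be the expected number of hours to first reach Under Repair from state s, with t(Under Repair) = 0. Conditioning on the first hour:
t(Idle) = 1 + 0.3·t(Idle)
Solving: t(Idle) = 1.4286.
Expected hours from Idle to Under Repair: 1.4286.

1.4286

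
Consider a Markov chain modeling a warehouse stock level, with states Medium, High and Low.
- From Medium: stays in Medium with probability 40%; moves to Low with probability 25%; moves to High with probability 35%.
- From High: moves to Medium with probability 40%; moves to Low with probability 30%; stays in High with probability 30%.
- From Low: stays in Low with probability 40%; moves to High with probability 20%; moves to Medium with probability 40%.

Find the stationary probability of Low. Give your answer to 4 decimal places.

0.3111

Let the stationary distribution be π with π = πP and π_1 + π_2 + π_3 = 1.
π_1 = 0.4·π_1 + 0.4·π_2 + 0.4·π_3
π_2 = 0.35·π_1 + 0.3·π_2 + 0.2·π_3
Solving with the normalization constraint gives π = (0.4000, 0.2889, 0.3111).
So the stationary probability of Low is 0.3111.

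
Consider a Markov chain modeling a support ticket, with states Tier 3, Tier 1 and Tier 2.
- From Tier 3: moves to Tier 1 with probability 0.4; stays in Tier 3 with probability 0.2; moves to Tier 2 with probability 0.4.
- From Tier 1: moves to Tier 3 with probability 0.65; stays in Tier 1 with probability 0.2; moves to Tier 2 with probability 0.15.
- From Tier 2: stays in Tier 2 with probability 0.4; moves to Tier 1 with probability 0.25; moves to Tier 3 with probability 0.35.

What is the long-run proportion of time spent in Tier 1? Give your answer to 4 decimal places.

0.2925

Let the stationary distribution be π with π = πP and π_1 + π_2 + π_3 = 1.
π_1 = 0.2·π_1 + 0.65·π_2 + 0.35·π_3
π_2 = 0.4·π_1 + 0.2·π_2 + 0.25·π_3
Solving with the normalization constraint gives π = (0.3806, 0.2925, 0.3269).
So the stationary probability of Tier 1 is 0.2925.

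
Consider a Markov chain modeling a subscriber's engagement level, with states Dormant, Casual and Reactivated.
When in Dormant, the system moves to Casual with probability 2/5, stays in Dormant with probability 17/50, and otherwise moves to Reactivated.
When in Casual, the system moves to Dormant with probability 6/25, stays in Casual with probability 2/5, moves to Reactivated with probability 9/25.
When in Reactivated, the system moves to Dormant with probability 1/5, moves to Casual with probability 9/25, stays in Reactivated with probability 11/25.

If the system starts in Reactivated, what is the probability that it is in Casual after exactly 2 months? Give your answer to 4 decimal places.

0.3824

Sum over the intermediate state after 1 month:
P = P(Reactivated→Dormant)·P(Dormant→Casual) + P(Reactivated→Casual)·P(Casual→Casual) + P(Reactivated→Reactivated)·P(Reactivated→Casual)
  = 0.2×0.4 + 0.36×0.4 + 0.44×0.36
  = 0.0800 + 0.1440 + 0.1584 = 0.3824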